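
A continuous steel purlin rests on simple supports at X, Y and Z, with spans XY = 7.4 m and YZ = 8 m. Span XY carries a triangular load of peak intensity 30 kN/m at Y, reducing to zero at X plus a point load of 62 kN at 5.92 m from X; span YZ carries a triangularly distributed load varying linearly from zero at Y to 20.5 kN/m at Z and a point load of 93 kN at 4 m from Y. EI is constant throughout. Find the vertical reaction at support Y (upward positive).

R_Y = 248.6 kN

Insert a hinge at Y; M_Y is the redundant, and each span becomes simply supported.
Discontinuity in slope at Y on the released structure — sum the simple-span end rotations:
  span XY: triangular load, peak 30: w₀L³/(45EI) = 270.1/EI
  span XY: point load 62 at a = 5.92: Pab(L + a)/(6LEI) = 163/EI
  span YZ: triangular load, peak 20.5: 7w₀L³/(360EI) = 204.1/EI
  span YZ: point load 93 at a = 4: Pab(L + b)/(6LEI) = 372/EI
  relative rotation θ_0 = (433.1 + 576.1)/EI = 1009/EI
A unit hogging moment at Y produces rotation L₁/(3EI) + L₂/(3EI) = 5.133/EI.
Slope continuity at Y: θ_0 = M_Y·5.133/EI, so M_Y = 1009/5.133 = 196.6 kN·m (hogging).
Span XY, ΣM about X with M_Y applied at Y: R_Y^{XY}·7.4 = 914.6 + 196.6, so R_Y^{XY} = 150.2 kN and R_X = 173 − 150.2 = 22.83 kN.
Span YZ, ΣM about Z: R_Y^{YZ}·8 = 590.7 + 196.6, so R_Y^{YZ} = 98.41 kN and R_Z = 175 − 98.41 = 76.59 kN.
R_Y = 150.2 + 98.41 = 248.6 kN.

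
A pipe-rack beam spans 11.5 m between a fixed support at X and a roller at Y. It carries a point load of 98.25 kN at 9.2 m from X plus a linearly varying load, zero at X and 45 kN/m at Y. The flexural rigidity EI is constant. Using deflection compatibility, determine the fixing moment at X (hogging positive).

M_X = 455.6 kN·m

Choose R_Y as the redundant. The primary structure is the cantilever fixed at X.
Primary-structure tip deflection at Y by superposition:
  point load 98.25 at a = 9.2: Pa²(3L − a)/(6EI) = 35065/EI
  triangular load, peak 45 at the free end: 11w₀L⁴/(120EI) = 72147/EI
  δ_0 = 107212/EI
Tip deflection under a unit load at Y: L³/(3EI) = 507/EI.
Compatibility at Y: δ_0 − R_Y·δ_{YY} = 0, so R_Y = 107212/507 = 211.5 kN.
Moment equilibrium about X: M_X = Σ(load moments about X) − R_Y·L = 2888 − 211.5×11.5 = 455.6 kN·m.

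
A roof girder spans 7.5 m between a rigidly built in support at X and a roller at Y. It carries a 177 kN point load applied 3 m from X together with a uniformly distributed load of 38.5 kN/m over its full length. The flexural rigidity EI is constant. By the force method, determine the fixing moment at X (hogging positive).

Take the reaction at Y as the redundant and release it; the primary structure is a cantilever fixed at X.
Free-end deflection of the primary structure under the applied loading (downward +):
  point load 177 at a = 3: Pa²(3L − a)/(6EI) = 5177/EI
  UDL 38.5: wL⁴/(8EI) = 15227/EI
  δ_0 = 20404/EI
Tip deflection under a unit load at Y: L³/(3EI) = 140.6/EI.
The prop prevents deflection at Y: R_Y = δ_0/δ_{YY} = 20404/140.6 = 145.1 kN.
Moment equilibrium about X: M_X = Σ(load moments about X) − R_Y·L = 1614 − 145.1×7.5 = 525.6 kN·m.

M_X = 525.6 kN·m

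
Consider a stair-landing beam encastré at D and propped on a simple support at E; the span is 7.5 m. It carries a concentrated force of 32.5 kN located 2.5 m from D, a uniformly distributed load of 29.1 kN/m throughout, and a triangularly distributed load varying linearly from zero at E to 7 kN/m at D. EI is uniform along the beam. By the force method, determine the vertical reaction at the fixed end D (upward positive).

Release the roller at E. Primary structure: cantilever fixed at D.
Deflection at E on the released cantilever, summing each load's contribution:
  point load 32.5 at a = 2.5: Pa²(3L − a)/(6EI) = 677.1/EI
  UDL 29.1: wL⁴/(8EI) = 11509/EI
  triangular load, peak 7 at the fixed end: w₀L⁴/(30EI) = 738.3/EI
  δ_0 = 12925/EI
Tip deflection under a unit load at E: L³/(3EI) = 140.6/EI.
The prop prevents deflection at E: R_E = δ_0/δ_{EE} = 12925/140.6 = 91.91 kN.
Vertical equilibrium: R_D = ΣP − R_E = 277 − 91.91 = 185.1 kN.

R_D = 185.1 kN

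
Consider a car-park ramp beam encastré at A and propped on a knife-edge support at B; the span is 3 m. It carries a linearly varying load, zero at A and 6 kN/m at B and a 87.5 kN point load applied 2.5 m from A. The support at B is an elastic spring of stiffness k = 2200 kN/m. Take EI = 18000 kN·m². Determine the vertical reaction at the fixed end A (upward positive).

Take the reaction at B as the redundant and release it; the primary structure is a cantilever fixed at A.
Free-end deflection of the primary structure under the applied loading (downward +):
  triangular load, peak 6 at the free end: 11w₀L⁴/(120EI) = 44.55/EI
  point load 87.5 at a = 2.5: Pa²(3L − a)/(6EI) = 592.4/EI
  δ_0 = 637/EI
Tip deflection under a unit load at B: L³/(3EI) = 9/EI.
With EI = 18000 kN·m²: δ_0 = 0.035389 m and δ_{BB} = 0.0005 m/kN.
Compatibility — the spring shortens by R_B/k under the reaction it provides: δ_0 − R_B·δ_{BB} = R_B/k. With 1/k = 0.000455 m/kN, R_B = δ_0 / (δ_{BB} + 1/k) = 0.035389 / (0.0005 + 0.000455) = 37.07 kN.
Vertical equilibrium: R_A = ΣP − R_B = 96.5 − 37.07 = 59.43 kN.

R_A = 59.43 kN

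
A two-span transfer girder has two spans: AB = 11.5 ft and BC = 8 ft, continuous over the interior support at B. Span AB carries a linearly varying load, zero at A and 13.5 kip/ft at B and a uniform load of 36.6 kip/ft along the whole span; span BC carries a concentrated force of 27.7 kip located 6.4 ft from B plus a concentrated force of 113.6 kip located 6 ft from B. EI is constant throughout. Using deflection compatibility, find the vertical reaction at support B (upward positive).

R_B = 397.8 kip

Insert a hinge at B; M_B is the redundant, and each span becomes simply supported.
End slopes at the hinge B, treating each span as simply supported:
  span AB: triangular load, peak 13.5: w₀L³/(45EI) = 456.3/EI
  span AB: UDL 36.6: wL³/(24EI) = 2319/EI
  span BC: point load 27.7 at a = 6.4: Pab(L + b)/(6LEI) = 56.73/EI
  span BC: point load 113.6 at a = 6: Pab(L + b)/(6LEI) = 284/EI
  relative rotation θ_0 = (2776 + 340.7)/EI = 3116/EI
A unit hogging moment at B produces rotation L₁/(3EI) + L₂/(3EI) = 6.5/EI.
Compatibility: M_B·(L₁+L₂)/(3EI) = θ_0, giving M_B = 479.4 kip·ft (hogging).
Span AB, ΣM about A with M_B applied at B: R_B^{AB}·11.5 = 3015 + 479.4, so R_B^{AB} = 303.9 kip and R_A = 498.5 − 303.9 = 194.6 kip.
Span BC, ΣM about C: R_B^{BC}·8 = 271.5 + 479.4, so R_B^{BC} = 93.87 kip and R_C = 141.3 − 93.87 = 47.43 kip.
R_B = 303.9 + 93.87 = 397.8 kip.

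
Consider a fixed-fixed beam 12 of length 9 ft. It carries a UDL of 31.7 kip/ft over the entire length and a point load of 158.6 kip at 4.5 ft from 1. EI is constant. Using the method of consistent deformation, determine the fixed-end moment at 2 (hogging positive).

M_2 = 392.4 kip·ft

Take the two fixed-end moments M_1, M_2 as redundants; the released structure is the simple span 12.
Simple-span end rotations at 1 and 2 under the given loads:
  at 1: UDL 31.7: wL³/(24EI) = 962.9/EI
  at 2: UDL 31.7: wL³/(24EI) = 962.9/EI
  at 1: point load 158.6 at a = 4.5: Pab(L + b)/(6LEI) = 802.9/EI
  at 2: point load 158.6 at a = 4.5: Pab(L + a)/(6LEI) = 802.9/EI
  θ_10 = 1766/EI,  θ_20 = 1766/EI
Flexibility coefficients: a unit moment at one end gives L/(3EI) there and L/(6EI) at the far end, so f₁₁ = f₂₂ = 3/EI and f₁₂ = f₂₁ = 1.5/EI.
Compatibility — zero rotation at each built-in end:
  3 M_1 + 1.5 M_2 = 1766
  1.5 M_1 + 3 M_2 = 1766
Solving the pair gives M_1 = 392.4 kip·ft and M_2 = 392.4 kip·ft (hogging).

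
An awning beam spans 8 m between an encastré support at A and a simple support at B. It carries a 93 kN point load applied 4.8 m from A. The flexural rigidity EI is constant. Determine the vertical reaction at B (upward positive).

R_B = 40.18 kN

Remove the prop at B; the released (primary) structure is a cantilever built in at A.
Primary-structure tip deflection at B by superposition:
  point load 93 at a = 4.8: Pa²(3L − a)/(6EI) = 6857/EI
Flexibility coefficient — unit upward force at B: δ_{BB} = L³/(3EI) = 170.7/EI.
Compatibility at B: δ_0 − R_B·δ_{BB} = 0, so R_B = 6857/170.7 = 40.18 kN.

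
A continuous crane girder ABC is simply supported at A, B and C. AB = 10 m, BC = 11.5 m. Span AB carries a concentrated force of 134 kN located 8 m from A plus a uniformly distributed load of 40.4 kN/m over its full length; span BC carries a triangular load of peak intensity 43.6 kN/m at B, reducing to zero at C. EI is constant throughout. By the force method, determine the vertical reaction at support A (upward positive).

Release continuity at B by inserting a hinge; the redundant is the internal moment M_B. The primary structure is two simply-supported spans AB and BC.
End slopes at the hinge B, treating each span as simply supported:
  span AB: point load 134 at a = 8: Pab(L + a)/(6LEI) = 643.2/EI
  span AB: UDL 40.4: wL³/(24EI) = 1683/EI
  span BC: triangular load, peak 43.6: w₀L³/(45EI) = 1474/EI
  relative rotation θ_0 = (2327 + 1474)/EI = 3800/EI
A unit hogging moment at B produces rotation L₁/(3EI) + L₂/(3EI) = 7.167/EI.
Slope continuity at B: θ_0 = M_B·7.167/EI, so M_B = 3800/7.167 = 530.2 kN·m (hogging).
Span AB, ΣM about A with M_B applied at B: R_B^{AB}·10 = 3092 + 530.2, so R_B^{AB} = 362.2 kN and R_A = 538 − 362.2 = 175.8 kN.

R_A = 175.8 kN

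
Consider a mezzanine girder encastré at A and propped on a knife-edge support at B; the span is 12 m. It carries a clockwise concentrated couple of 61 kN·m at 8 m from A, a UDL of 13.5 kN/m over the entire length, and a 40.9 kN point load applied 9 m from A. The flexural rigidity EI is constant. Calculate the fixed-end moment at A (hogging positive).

Take the reaction at B as the redundant and release it; the primary structure is a cantilever fixed at A.
Deflection at B on the released cantilever, summing each load's contribution:
  clockwise couple 61 at a = 8: M₀a(2L − a)/(2EI) = 3904/EI
  UDL 13.5: wL⁴/(8EI) = 34992/EI
  point load 40.9 at a = 9: Pa²(3L − a)/(6EI) = 14908/EI
  δ_0 = 53804/EI
Tip deflection under a unit load at B: L³/(3EI) = 576/EI.
Compatibility at B: δ_0 − R_B·δ_{BB} = 0, so R_B = 53804/576 = 93.41 kN.
Moment equilibrium about A: M_A = Σ(load moments about A) − R_B·L = 1401 − 93.41×12 = 280.2 kN·m.

M_A = 280.2 kN·m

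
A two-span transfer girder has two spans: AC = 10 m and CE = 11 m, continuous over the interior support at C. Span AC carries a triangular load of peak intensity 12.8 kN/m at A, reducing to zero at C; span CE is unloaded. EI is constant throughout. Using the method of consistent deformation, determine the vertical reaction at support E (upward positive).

R_E = -3.232 kN

Release continuity at C by inserting a hinge; the redundant is the internal moment M_C. The primary structure is two simply-supported spans AC and CE.
Discontinuity in slope at C on the released structure — sum the simple-span end rotations:
  span AC: triangular load, peak 12.8: 7w₀L³/(360EI) = 248.9/EI
  relative rotation θ_0 = (248.9 + 0)/EI = 248.9/EI
A unit hogging moment at C produces rotation L₁/(3EI) + L₂/(3EI) = 7/EI.
Slope continuity at C: θ_0 = M_C·7/EI, so M_C = 248.9/7 = 35.56 kN·m (hogging).
Span CE, ΣM about E: R_C^{CE}·11 = 0 + 35.56, so R_C^{CE} = 3.232 kN and R_E = 0 − 3.232 = -3.232 kN.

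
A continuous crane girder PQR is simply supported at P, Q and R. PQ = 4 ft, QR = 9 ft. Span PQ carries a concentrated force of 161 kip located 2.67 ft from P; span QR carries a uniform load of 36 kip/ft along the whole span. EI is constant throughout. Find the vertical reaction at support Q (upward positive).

Take M_Q as the redundant. Released structure: two simple spans PQ and QR with a hinge at Q.
End slopes at the hinge Q, treating each span as simply supported:
  span PQ: point load 161 at a = 2.67: Pab(L + a)/(6LEI) = 158.9/EI
  span QR: UDL 36: wL³/(24EI) = 1094/EI
  relative rotation θ_0 = (158.9 + 1094)/EI = 1252/EI
A unit hogging moment at Q produces rotation L₁/(3EI) + L₂/(3EI) = 4.333/EI.
Compatibility: M_Q·(L₁+L₂)/(3EI) = θ_0, giving M_Q = 289 kip·ft (hogging).
Span PQ, ΣM about P with M_Q applied at Q: R_Q^{PQ}·4 = 429.9 + 289, so R_Q^{PQ} = 179.7 kip and R_P = 161 − 179.7 = -18.72 kip.
Span QR, ΣM about R: R_Q^{QR}·9 = 1458 + 289, so R_Q^{QR} = 194.1 kip and R_R = 324 − 194.1 = 129.9 kip.
R_Q = 179.7 + 194.1 = 373.8 kip.

R_Q = 373.8 kip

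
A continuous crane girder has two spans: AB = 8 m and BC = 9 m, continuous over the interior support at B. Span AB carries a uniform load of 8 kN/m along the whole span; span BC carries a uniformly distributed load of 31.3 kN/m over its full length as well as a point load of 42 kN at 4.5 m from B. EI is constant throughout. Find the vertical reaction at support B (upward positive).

Insert a hinge at B; M_B is the redundant, and each span becomes simply supported.
Rotations at B on the released spans (each span's end-slope, ×1/EI):
  span AB: UDL 8: wL³/(24EI) = 170.7/EI
  span BC: UDL 31.3: wL³/(24EI) = 950.7/EI
  span BC: point load 42 at a = 4.5: Pab(L + b)/(6LEI) = 212.6/EI
  relative rotation θ_0 = (170.7 + 1163)/EI = 1334/EI
A unit hogging moment at B produces rotation L₁/(3EI) + L₂/(3EI) = 5.667/EI.
Compatibility: M_B·(L₁+L₂)/(3EI) = θ_0, giving M_B = 235.4 kN·m (hogging).
Span AB, ΣM about A with M_B applied at B: R_B^{AB}·8 = 256 + 235.4, so R_B^{AB} = 61.43 kN and R_A = 64 − 61.43 = 2.573 kN.
Span BC, ΣM about C: R_B^{BC}·9 = 1457 + 235.4, so R_B^{BC} = 188 kN and R_C = 323.7 − 188 = 135.7 kN.
R_B = 61.43 + 188 = 249.4 kN.

R_B = 249.4 kN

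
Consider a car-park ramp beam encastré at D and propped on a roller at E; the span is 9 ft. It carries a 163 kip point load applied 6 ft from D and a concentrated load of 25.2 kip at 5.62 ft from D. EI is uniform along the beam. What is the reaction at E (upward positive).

R_E = 96.19 kip

Choose R_E as the redundant. The primary structure is the cantilever fixed at D.
Deflection at E on the released cantilever, summing each load's contribution:
  point load 163 at a = 6: Pa²(3L − a)/(6EI) = 20538/EI
  point load 25.2 at a = 5.62: Pa²(3L − a)/(6EI) = 2836/EI
  δ_0 = 23374/EI
Flexibility coefficient — unit upward force at E: δ_{EE} = L³/(3EI) = 243/EI.
The prop prevents deflection at E: R_E = δ_0/δ_{EE} = 23374/243 = 96.19 kip.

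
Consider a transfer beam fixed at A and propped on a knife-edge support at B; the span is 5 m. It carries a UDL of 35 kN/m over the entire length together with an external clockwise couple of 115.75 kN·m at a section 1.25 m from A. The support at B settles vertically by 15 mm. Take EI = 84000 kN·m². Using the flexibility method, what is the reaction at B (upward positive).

R_B = 50.58 kN

Remove the prop at B; the released (primary) structure is a cantilever built in at A.
Downward deflection at the released point B due to the loads:
  UDL 35: wL⁴/(8EI) = 2734/EI
  clockwise couple 115.75 at a = 1.25: M₀a(2L − a)/(2EI) = 633/EI
  δ_0 = 3367/EI
Tip deflection under a unit load at B: L³/(3EI) = 41.67/EI.
With EI = 84000 kN·m²: δ_0 = 0.040088 m and δ_{BB} = 0.000496 m/kN.
Compatibility — the beam at B must follow the support down by 0.015 m: δ_0 − R_B·δ_{BB} = 0.015, so R_B = (0.040088 − 0.015)/0.000496 = 50.58 kN.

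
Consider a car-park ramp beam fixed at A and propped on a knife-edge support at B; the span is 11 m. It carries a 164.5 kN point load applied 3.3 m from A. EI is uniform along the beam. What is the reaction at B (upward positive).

R_B = 19.99 kN

Remove the prop at B; the released (primary) structure is a cantilever built in at A.
Free-end deflection of the primary structure under the applied loading (downward +):
  point load 164.5 at a = 3.3: Pa²(3L − a)/(6EI) = 8867/EI
Tip deflection under a unit load at B: L³/(3EI) = 443.7/EI.
Compatibility at B: δ_0 − R_B·δ_{BB} = 0, so R_B = 8867/443.7 = 19.99 kN.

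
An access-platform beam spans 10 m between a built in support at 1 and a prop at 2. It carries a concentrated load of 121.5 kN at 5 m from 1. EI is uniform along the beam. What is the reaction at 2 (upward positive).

R_2 = 37.97 kN

Choose R_2 as the redundant. The primary structure is the cantilever fixed at 1.
Downward deflection at the released point 2 due to the loads:
  point load 121.5 at a = 5: Pa²(3L − a)/(6EI) = 12656/EI
Flexibility coefficient — unit upward force at 2: δ_{22} = L³/(3EI) = 333.3/EI.
Compatibility at 2: δ_0 − R_2·δ_{22} = 0, so R_2 = 12656/333.3 = 37.97 kN.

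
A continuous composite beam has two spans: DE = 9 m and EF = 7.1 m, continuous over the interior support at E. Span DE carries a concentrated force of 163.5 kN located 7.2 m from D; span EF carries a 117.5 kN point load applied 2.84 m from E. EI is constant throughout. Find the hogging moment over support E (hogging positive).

Release continuity at E by inserting a hinge; the redundant is the internal moment M_E. The primary structure is two simply-supported spans DE and EF.
End slopes at the hinge E, treating each span as simply supported:
  span DE: point load 163.5 at a = 7.2: Pab(L + a)/(6LEI) = 635.7/EI
  span EF: point load 117.5 at a = 2.84: Pab(L + b)/(6LEI) = 379.1/EI
  relative rotation θ_0 = (635.7 + 379.1)/EI = 1015/EI
A unit hogging moment at E produces rotation L₁/(3EI) + L₂/(3EI) = 5.367/EI.
Slope continuity at E: θ_0 = M_E·5.367/EI, so M_E = 1015/5.367 = 189.1 kN·m (hogging).

M_E = 189.1 kN·m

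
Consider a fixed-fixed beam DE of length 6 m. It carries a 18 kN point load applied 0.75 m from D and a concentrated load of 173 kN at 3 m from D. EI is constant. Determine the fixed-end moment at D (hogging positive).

Take the two fixed-end moments M_D, M_E as redundants; the released structure is the simple span DE.
On the primary (simply-supported) span, the end slopes from the loading are:
  at D: point load 18 at a = 0.75: Pab(L + b)/(6LEI) = 22.15/EI
  at E: point load 18 at a = 0.75: Pab(L + a)/(6LEI) = 13.29/EI
  at D: point load 173 at a = 3: Pab(L + b)/(6LEI) = 389.2/EI
  at E: point load 173 at a = 3: Pab(L + a)/(6LEI) = 389.2/EI
  θ_D0 = 411.4/EI,  θ_E0 = 402.5/EI
Flexibility coefficients: a unit moment at one end gives L/(3EI) there and L/(6EI) at the far end, so f₁₁ = f₂₂ = 2/EI and f₁₂ = f₂₁ = 1/EI.
Compatibility — zero rotation at each built-in end:
  2 M_D + 1 M_E = 411.4
  1 M_D + 2 M_E = 402.5
Solving the pair gives M_D = 140.1 kN·m and M_E = 131.2 kN·m (hogging).

M_D = 140.1 kN·m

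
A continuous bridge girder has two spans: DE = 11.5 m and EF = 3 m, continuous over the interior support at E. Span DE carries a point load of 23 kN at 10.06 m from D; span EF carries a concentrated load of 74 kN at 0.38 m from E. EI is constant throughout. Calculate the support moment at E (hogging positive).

M_E = 26.3 kN·m

Insert a hinge at E; M_E is the redundant, and each span becomes simply supported.
End slopes at the hinge E, treating each span as simply supported:
  span DE: point load 23 at a = 10.06: Pab(L + a)/(6LEI) = 104.1/EI
  span EF: point load 74 at a = 0.38: Pab(L + b)/(6LEI) = 23/EI
  relative rotation θ_0 = (104.1 + 23)/EI = 127.1/EI
A unit hogging moment at E produces rotation L₁/(3EI) + L₂/(3EI) = 4.833/EI.
Compatibility: M_E·(L₁+L₂)/(3EI) = θ_0, giving M_E = 26.3 kN·m (hogging).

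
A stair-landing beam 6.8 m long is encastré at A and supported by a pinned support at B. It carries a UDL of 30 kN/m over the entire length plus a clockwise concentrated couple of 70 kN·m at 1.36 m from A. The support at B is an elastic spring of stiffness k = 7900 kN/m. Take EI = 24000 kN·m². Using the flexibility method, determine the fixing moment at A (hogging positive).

M_A = 221.3 kN·m

Release the roller at B. Primary structure: cantilever fixed at A.
Free-end deflection of the primary structure under the applied loading (downward +):
  UDL 30: wL⁴/(8EI) = 8018/EI
  clockwise couple 70 at a = 1.36: M₀a(2L − a)/(2EI) = 582.6/EI
  δ_0 = 8601/EI
Tip deflection under a unit load at B: L³/(3EI) = 104.8/EI.
With EI = 24000 kN·m²: δ_0 = 0.35836 m and δ_{BB} = 0.004367 m/kN.
Compatibility — the spring shortens by R_B/k under the reaction it provides: δ_0 − R_B·δ_{BB} = R_B/k. With 1/k = 0.000127 m/kN, R_B = δ_0 / (δ_{BB} + 1/k) = 0.35836 / (0.004367 + 0.000127) = 79.75 kN.
Moment equilibrium about A: M_A = Σ(load moments about A) − R_B·L = 763.6 − 79.75×6.8 = 221.3 kN·m.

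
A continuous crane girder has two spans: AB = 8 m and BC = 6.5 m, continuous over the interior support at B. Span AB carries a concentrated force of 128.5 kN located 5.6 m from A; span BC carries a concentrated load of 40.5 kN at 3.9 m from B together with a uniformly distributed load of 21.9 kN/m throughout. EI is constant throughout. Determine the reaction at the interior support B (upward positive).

Release continuity at B by inserting a hinge; the redundant is the internal moment M_B. The primary structure is two simply-supported spans AB and BC.
Discontinuity in slope at B on the released structure — sum the simple-span end rotations:
  span AB: point load 128.5 at a = 5.6: Pab(L + a)/(6LEI) = 489.3/EI
  span BC: point load 40.5 at a = 3.9: Pab(L + b)/(6LEI) = 95.82/EI
  span BC: UDL 21.9: wL³/(24EI) = 250.6/EI
  relative rotation θ_0 = (489.3 + 346.4)/EI = 835.7/EI
A unit hogging moment at B produces rotation L₁/(3EI) + L₂/(3EI) = 4.833/EI.
Slope continuity at B: θ_0 = M_B·4.833/EI, so M_B = 835.7/4.833 = 172.9 kN·m (hogging).
Span AB, ΣM about A with M_B applied at B: R_B^{AB}·8 = 719.6 + 172.9, so R_B^{AB} = 111.6 kN and R_A = 128.5 − 111.6 = 16.94 kN.
Span BC, ΣM about C: R_B^{BC}·6.5 = 567.9 + 172.9, so R_B^{BC} = 114 kN and R_C = 182.8 − 114 = 68.87 kN.
R_B = 111.6 + 114 = 225.5 kN.

R_B = 225.5 kN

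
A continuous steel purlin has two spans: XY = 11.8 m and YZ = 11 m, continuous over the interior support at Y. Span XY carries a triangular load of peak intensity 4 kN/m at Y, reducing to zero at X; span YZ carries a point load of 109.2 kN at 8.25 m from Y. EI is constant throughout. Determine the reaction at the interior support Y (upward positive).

R_Y = 58.34 kN

Insert a hinge at Y; M_Y is the redundant, and each span becomes simply supported.
Rotations at Y on the released spans (each span's end-slope, ×1/EI):
  span XY: triangular load, peak 4: w₀L³/(45EI) = 146/EI
  span YZ: point load 109.2 at a = 8.25: Pab(L + b)/(6LEI) = 516.1/EI
  relative rotation θ_0 = (146 + 516.1)/EI = 662.2/EI
A unit hogging moment at Y produces rotation L₁/(3EI) + L₂/(3EI) = 7.6/EI.
Compatibility: M_Y·(L₁+L₂)/(3EI) = θ_0, giving M_Y = 87.13 kN·m (hogging).
Span XY, ΣM about X with M_Y applied at Y: R_Y^{XY}·11.8 = 185.7 + 87.13, so R_Y^{XY} = 23.12 kN and R_X = 23.6 − 23.12 = 0.4828 kN.
Span YZ, ΣM about Z: R_Y^{YZ}·11 = 300.3 + 87.13, so R_Y^{YZ} = 35.22 kN and R_Z = 109.2 − 35.22 = 73.98 kN.
R_Y = 23.12 + 35.22 = 58.34 kN.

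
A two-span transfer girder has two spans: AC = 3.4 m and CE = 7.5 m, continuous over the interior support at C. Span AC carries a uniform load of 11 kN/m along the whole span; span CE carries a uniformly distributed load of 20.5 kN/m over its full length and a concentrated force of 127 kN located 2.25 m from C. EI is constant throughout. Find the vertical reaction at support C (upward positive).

R_C = 279 kN

Take M_C as the redundant. Released structure: two simple spans AC and CE with a hinge at C.
End slopes at the hinge C, treating each span as simply supported:
  span AC: UDL 11: wL³/(24EI) = 18.01/EI
  span CE: UDL 20.5: wL³/(24EI) = 360.4/EI
  span CE: point load 127 at a = 2.25: Pab(L + b)/(6LEI) = 425.1/EI
  relative rotation θ_0 = (18.01 + 785.4)/EI = 803.4/EI
A unit hogging moment at C produces rotation L₁/(3EI) + L₂/(3EI) = 3.633/EI.
Slope continuity at C: θ_0 = M_C·3.633/EI, so M_C = 803.4/3.633 = 221.1 kN·m (hogging).
Span AC, ΣM about A with M_C applied at C: R_C^{AC}·3.4 = 63.58 + 221.1, so R_C^{AC} = 83.74 kN and R_A = 37.4 − 83.74 = -46.34 kN.
Span CE, ΣM about E: R_C^{CE}·7.5 = 1243 + 221.1, so R_C^{CE} = 195.3 kN and R_E = 280.8 − 195.3 = 85.49 kN.
R_C = 83.74 + 195.3 = 279 kN.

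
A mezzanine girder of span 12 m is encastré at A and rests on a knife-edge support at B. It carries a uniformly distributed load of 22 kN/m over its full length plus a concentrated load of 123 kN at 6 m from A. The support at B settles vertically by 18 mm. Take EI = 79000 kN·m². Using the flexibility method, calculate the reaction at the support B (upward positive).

R_B = 135 kN

Take the reaction at B as the redundant and release it; the primary structure is a cantilever fixed at A.
Primary-structure tip deflection at B by superposition:
  UDL 22: wL⁴/(8EI) = 57024/EI
  point load 123 at a = 6: Pa²(3L − a)/(6EI) = 22140/EI
  δ_0 = 79164/EI
Tip deflection under a unit load at B: L³/(3EI) = 576/EI.
With EI = 79000 kN·m²: δ_0 = 1.0021 m and δ_{BB} = 0.007291 m/kN.
Compatibility — the beam at B must follow the support down by 0.018 m: δ_0 − R_B·δ_{BB} = 0.018, so R_B = (1.0021 − 0.018)/0.007291 = 135 kN.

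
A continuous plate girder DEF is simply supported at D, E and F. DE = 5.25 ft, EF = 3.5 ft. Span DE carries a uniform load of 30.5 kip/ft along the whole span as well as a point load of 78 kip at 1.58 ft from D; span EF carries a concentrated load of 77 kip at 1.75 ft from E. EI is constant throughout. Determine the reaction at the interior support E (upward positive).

Take M_E as the redundant. Released structure: two simple spans DE and EF with a hinge at E.
Discontinuity in slope at E on the released structure — sum the simple-span end rotations:
  span DE: UDL 30.5: wL³/(24EI) = 183.9/EI
  span DE: point load 78 at a = 1.58: Pab(L + a)/(6LEI) = 98.07/EI
  span EF: point load 77 at a = 1.75: Pab(L + b)/(6LEI) = 58.95/EI
  relative rotation θ_0 = (282 + 58.95)/EI = 340.9/EI
A unit hogging moment at E produces rotation L₁/(3EI) + L₂/(3EI) = 2.917/EI.
Slope continuity at E: θ_0 = M_E·2.917/EI, so M_E = 340.9/2.917 = 116.9 kip·ft (hogging).
Span DE, ΣM about D with M_E applied at E: R_E^{DE}·5.25 = 543.6 + 116.9, so R_E^{DE} = 125.8 kip and R_D = 238.1 − 125.8 = 112.3 kip.
Span EF, ΣM about F: R_E^{EF}·3.5 = 134.8 + 116.9, so R_E^{EF} = 71.9 kip and R_F = 77 − 71.9 = 5.104 kip.
R_E = 125.8 + 71.9 = 197.7 kip.

R_E = 197.7 kip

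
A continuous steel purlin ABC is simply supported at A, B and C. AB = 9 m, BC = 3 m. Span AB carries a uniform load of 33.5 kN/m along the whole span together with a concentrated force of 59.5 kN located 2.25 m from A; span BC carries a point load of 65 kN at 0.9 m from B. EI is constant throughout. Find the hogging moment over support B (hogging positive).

M_B = 310.2 kN·m

Take M_B as the redundant. Released structure: two simple spans AB and BC with a hinge at B.
End slopes at the hinge B, treating each span as simply supported:
  span AB: UDL 33.5: wL³/(24EI) = 1018/EI
  span AB: point load 59.5 at a = 2.25: Pab(L + a)/(6LEI) = 188.3/EI
  span BC: point load 65 at a = 0.9: Pab(L + b)/(6LEI) = 34.81/EI
  relative rotation θ_0 = (1206 + 34.81)/EI = 1241/EI
A unit hogging moment at B produces rotation L₁/(3EI) + L₂/(3EI) = 4/EI.
Compatibility: M_B·(L₁+L₂)/(3EI) = θ_0, giving M_B = 310.2 kN·m (hogging).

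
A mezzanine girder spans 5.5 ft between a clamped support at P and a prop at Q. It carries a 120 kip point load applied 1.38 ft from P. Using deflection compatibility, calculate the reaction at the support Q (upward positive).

R_Q = 10.38 kip

Remove the prop at Q; the released (primary) structure is a cantilever built in at P.
Downward deflection at the released point Q due to the loads:
  point load 120 at a = 1.38: Pa²(3L − a)/(6EI) = 575.9/EI
Tip deflection under a unit load at Q: L³/(3EI) = 55.46/EI.
The prop prevents deflection at Q: R_Q = δ_0/δ_{QQ} = 575.9/55.46 = 10.38 kip.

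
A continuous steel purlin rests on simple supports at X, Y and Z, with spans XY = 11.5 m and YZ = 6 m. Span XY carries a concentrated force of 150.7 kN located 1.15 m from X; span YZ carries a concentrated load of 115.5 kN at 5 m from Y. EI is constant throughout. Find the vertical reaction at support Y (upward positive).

Release continuity at Y by inserting a hinge; the redundant is the internal moment M_Y. The primary structure is two simply-supported spans XY and YZ.
End slopes at the hinge Y, treating each span as simply supported:
  span XY: point load 150.7 at a = 1.15: Pab(L + a)/(6LEI) = 328.8/EI
  span YZ: point load 115.5 at a = 5: Pab(L + b)/(6LEI) = 112.3/EI
  relative rotation θ_0 = (328.8 + 112.3)/EI = 441.1/EI
A unit hogging moment at Y produces rotation L₁/(3EI) + L₂/(3EI) = 5.833/EI.
Compatibility: M_Y·(L₁+L₂)/(3EI) = θ_0, giving M_Y = 75.62 kN·m (hogging).
Span XY, ΣM about X with M_Y applied at Y: R_Y^{XY}·11.5 = 173.3 + 75.62, so R_Y^{XY} = 21.65 kN and R_X = 150.7 − 21.65 = 129.1 kN.
Span YZ, ΣM about Z: R_Y^{YZ}·6 = 115.5 + 75.62, so R_Y^{YZ} = 31.85 kN and R_Z = 115.5 − 31.85 = 83.65 kN.
R_Y = 21.65 + 31.85 = 53.5 kN.

R_Y = 53.5 kN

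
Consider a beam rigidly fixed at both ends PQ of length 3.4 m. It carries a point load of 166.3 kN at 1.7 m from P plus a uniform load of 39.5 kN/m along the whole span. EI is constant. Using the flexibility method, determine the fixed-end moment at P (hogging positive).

M_P = 108.7 kN·m

Take the two fixed-end moments M_P, M_Q as redundants; the released structure is the simple span PQ.
End rotations of the released simple span under the applied load (×1/EI):
  at P: point load 166.3 at a = 1.7: Pab(L + b)/(6LEI) = 120.2/EI
  at Q: point load 166.3 at a = 1.7: Pab(L + a)/(6LEI) = 120.2/EI
  at P: UDL 39.5: wL³/(24EI) = 64.69/EI
  at Q: UDL 39.5: wL³/(24EI) = 64.69/EI
  θ_P0 = 184.8/EI,  θ_Q0 = 184.8/EI
Flexibility coefficients: a unit moment at one end gives L/(3EI) there and L/(6EI) at the far end, so f₁₁ = f₂₂ = 1.133/EI and f₁₂ = f₂₁ = 0.5667/EI.
Compatibility — zero rotation at each built-in end:
  1.133 M_P + 0.5667 M_Q = 184.8
  0.5667 M_P + 1.133 M_Q = 184.8
Solving the pair gives M_P = 108.7 kN·m and M_Q = 108.7 kN·m (hogging).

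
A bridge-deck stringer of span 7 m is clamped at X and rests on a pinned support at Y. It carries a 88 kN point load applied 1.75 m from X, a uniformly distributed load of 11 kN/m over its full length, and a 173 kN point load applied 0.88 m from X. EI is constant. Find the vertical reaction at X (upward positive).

Choose R_Y as the redundant. The primary structure is the cantilever fixed at X.
Deflection at Y on the released cantilever, summing each load's contribution:
  point load 88 at a = 1.75: Pa²(3L − a)/(6EI) = 864.6/EI
  UDL 11: wL⁴/(8EI) = 3301/EI
  point load 173 at a = 0.88: Pa²(3L − a)/(6EI) = 449.3/EI
  δ_0 = 4615/EI
Tip deflection under a unit load at Y: L³/(3EI) = 114.3/EI.
The prop prevents deflection at Y: R_Y = δ_0/δ_{YY} = 4615/114.3 = 40.37 kN.
Vertical equilibrium: R_X = ΣP − R_Y = 338 − 40.37 = 297.6 kN.

R_X = 297.6 kN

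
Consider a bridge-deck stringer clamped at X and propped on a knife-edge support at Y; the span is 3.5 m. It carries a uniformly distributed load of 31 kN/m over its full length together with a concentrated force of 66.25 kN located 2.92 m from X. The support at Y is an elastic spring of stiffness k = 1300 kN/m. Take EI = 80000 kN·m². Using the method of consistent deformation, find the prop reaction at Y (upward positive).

Remove the prop at Y; the released (primary) structure is a cantilever built in at X.
Deflection at Y on the released cantilever, summing each load's contribution:
  UDL 31: wL⁴/(8EI) = 581.5/EI
  point load 66.25 at a = 2.92: Pa²(3L − a)/(6EI) = 713.6/EI
  δ_0 = 1295/EI
Tip deflection under a unit load at Y: L³/(3EI) = 14.29/EI.
With EI = 80000 kN·m²: δ_0 = 0.016189 m and δ_{YY} = 0.000179 m/kN.
Compatibility — the spring shortens by R_Y/k under the reaction it provides: δ_0 − R_Y·δ_{YY} = R_Y/k. With 1/k = 0.000769 m/kN, R_Y = δ_0 / (δ_{YY} + 1/k) = 0.016189 / (0.000179 + 0.000769) = 17.08 kN.

R_Y = 17.08 kN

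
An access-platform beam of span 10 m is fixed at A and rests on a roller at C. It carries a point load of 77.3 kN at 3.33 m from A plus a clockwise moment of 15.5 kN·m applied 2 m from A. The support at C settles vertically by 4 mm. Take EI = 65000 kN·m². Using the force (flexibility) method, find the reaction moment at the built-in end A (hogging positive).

Choose R_C as the redundant. The primary structure is the cantilever fixed at A.
Primary-structure tip deflection at C by superposition:
  point load 77.3 at a = 3.33: Pa²(3L − a)/(6EI) = 3810/EI
  clockwise couple 15.5 at a = 2: M₀a(2L − a)/(2EI) = 279/EI
  δ_0 = 4089/EI
Tip deflection under a unit load at C: L³/(3EI) = 333.3/EI.
With EI = 65000 kN·m²: δ_0 = 0.06291 m and δ_{CC} = 0.005128 m/kN.
Compatibility — the beam at C must follow the support down by 0.004 m: δ_0 − R_C·δ_{CC} = 0.004, so R_C = (0.06291 − 0.004)/0.005128 = 11.49 kN.
Moment equilibrium about A: M_A = Σ(load moments about A) − R_C·L = 272.9 − 11.49×10 = 158 kN·m.

M_A = 158 kN·m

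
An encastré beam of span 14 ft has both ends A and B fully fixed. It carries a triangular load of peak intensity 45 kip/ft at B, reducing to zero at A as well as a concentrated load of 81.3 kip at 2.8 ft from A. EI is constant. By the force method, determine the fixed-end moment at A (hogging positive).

Take the two fixed-end moments M_A, M_B as redundants; the released structure is the simple span AB.
End rotations of the released simple span under the applied load (×1/EI):
  at A: triangular load, peak 45: 7w₀L³/(360EI) = 2401/EI
  at B: triangular load, peak 45: w₀L³/(45EI) = 2744/EI
  at A: point load 81.3 at a = 2.8: Pab(L + b)/(6LEI) = 764.9/EI
  at B: point load 81.3 at a = 2.8: Pab(L + a)/(6LEI) = 509.9/EI
  θ_A0 = 3166/EI,  θ_B0 = 3254/EI
Flexibility coefficients: a unit moment at one end gives L/(3EI) there and L/(6EI) at the far end, so f₁₁ = f₂₂ = 4.667/EI and f₁₂ = f₂₁ = 2.333/EI.
Compatibility — zero rotation at each built-in end:
  4.667 M_A + 2.333 M_B = 3166
  2.333 M_A + 4.667 M_B = 3254
Solving the pair gives M_A = 439.7 kip·ft and M_B = 477.4 kip·ft (hogging).

M_A = 439.7 kip·ft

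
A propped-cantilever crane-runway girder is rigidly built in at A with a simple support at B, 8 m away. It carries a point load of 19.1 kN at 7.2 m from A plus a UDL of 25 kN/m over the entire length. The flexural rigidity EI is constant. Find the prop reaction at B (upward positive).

R_B = 91.24 kN

Remove the prop at B; the released (primary) structure is a cantilever built in at A.
Primary-structure tip deflection at B by superposition:
  point load 19.1 at a = 7.2: Pa²(3L − a)/(6EI) = 2772/EI
  UDL 25: wL⁴/(8EI) = 12800/EI
  δ_0 = 15572/EI
Flexibility coefficient — unit upward force at B: δ_{BB} = L³/(3EI) = 170.7/EI.
Compatibility at B: δ_0 − R_B·δ_{BB} = 0, so R_B = 15572/170.7 = 91.24 kN.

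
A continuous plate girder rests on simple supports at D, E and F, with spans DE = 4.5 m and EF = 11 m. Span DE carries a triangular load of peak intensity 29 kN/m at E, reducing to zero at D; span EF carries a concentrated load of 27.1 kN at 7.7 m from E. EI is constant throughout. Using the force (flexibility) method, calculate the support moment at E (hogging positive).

M_E = 40.24 kN·m

Take M_E as the redundant. Released structure: two simple spans DE and EF with a hinge at E.
End slopes at the hinge E, treating each span as simply supported:
  span DE: triangular load, peak 29: w₀L³/(45EI) = 58.73/EI
  span EF: point load 27.1 at a = 7.7: Pab(L + b)/(6LEI) = 149.2/EI
  relative rotation θ_0 = (58.73 + 149.2)/EI = 207.9/EI
A unit hogging moment at E produces rotation L₁/(3EI) + L₂/(3EI) = 5.167/EI.
Slope continuity at E: θ_0 = M_E·5.167/EI, so M_E = 207.9/5.167 = 40.24 kN·m (hogging).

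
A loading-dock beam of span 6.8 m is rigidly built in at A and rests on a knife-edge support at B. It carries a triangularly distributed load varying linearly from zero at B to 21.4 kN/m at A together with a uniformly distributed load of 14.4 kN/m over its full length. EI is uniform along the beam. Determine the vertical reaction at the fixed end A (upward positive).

R_A = 119.4 kN

Remove the prop at B; the released (primary) structure is a cantilever built in at A.
Primary-structure tip deflection at B by superposition:
  triangular load, peak 21.4 at the fixed end: w₀L⁴/(30EI) = 1525/EI
  UDL 14.4: wL⁴/(8EI) = 3849/EI
  δ_0 = 5374/EI
Flexibility coefficient — unit upward force at B: δ_{BB} = L³/(3EI) = 104.8/EI.
The prop prevents deflection at B: R_B = δ_0/δ_{BB} = 5374/104.8 = 51.27 kN.
Vertical equilibrium: R_A = ΣP − R_B = 170.7 − 51.27 = 119.4 kN.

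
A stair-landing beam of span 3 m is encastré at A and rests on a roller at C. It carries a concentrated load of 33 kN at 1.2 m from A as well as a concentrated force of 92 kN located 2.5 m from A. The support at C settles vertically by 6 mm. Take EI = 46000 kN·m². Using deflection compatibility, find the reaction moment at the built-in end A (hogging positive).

M_A = 133.4 kN·m

Choose R_C as the redundant. The primary structure is the cantilever fixed at A.
Free-end deflection of the primary structure under the applied loading (downward +):
  point load 33 at a = 1.2: Pa²(3L − a)/(6EI) = 61.78/EI
  point load 92 at a = 2.5: Pa²(3L − a)/(6EI) = 622.9/EI
  δ_0 = 684.7/EI
Tip deflection under a unit load at C: L³/(3EI) = 9/EI.
With EI = 46000 kN·m²: δ_0 = 0.014885 m and δ_{CC} = 0.000196 m/kN.
Compatibility — the beam at C must follow the support down by 0.006 m: δ_0 − R_C·δ_{CC} = 0.006, so R_C = (0.014885 − 0.006)/0.000196 = 45.41 kN.
Moment equilibrium about A: M_A = Σ(load moments about A) − R_C·L = 269.6 − 45.41×3 = 133.4 kN·m.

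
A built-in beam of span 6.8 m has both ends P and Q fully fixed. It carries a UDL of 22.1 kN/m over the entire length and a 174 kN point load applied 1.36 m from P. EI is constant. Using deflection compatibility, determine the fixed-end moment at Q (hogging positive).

Release both end moments; the primary structure is a simply-supported span PQ with redundants M_P and M_Q.
Simple-span end rotations at P and Q under the given loads:
  at P: UDL 22.1: wL³/(24EI) = 289.5/EI
  at Q: UDL 22.1: wL³/(24EI) = 289.5/EI
  at P: point load 174 at a = 1.36: Pab(L + b)/(6LEI) = 386.2/EI
  at Q: point load 174 at a = 1.36: Pab(L + a)/(6LEI) = 257.5/EI
  θ_P0 = 675.7/EI,  θ_Q0 = 547/EI
Flexibility coefficients: a unit moment at one end gives L/(3EI) there and L/(6EI) at the far end, so f₁₁ = f₂₂ = 2.267/EI and f₁₂ = f₂₁ = 1.133/EI.
Compatibility — zero rotation at each built-in end:
  2.267 M_P + 1.133 M_Q = 675.7
  1.133 M_P + 2.267 M_Q = 547
Solving the pair gives M_P = 236.6 kN·m and M_Q = 123 kN·m (hogging).

M_Q = 123 kN·m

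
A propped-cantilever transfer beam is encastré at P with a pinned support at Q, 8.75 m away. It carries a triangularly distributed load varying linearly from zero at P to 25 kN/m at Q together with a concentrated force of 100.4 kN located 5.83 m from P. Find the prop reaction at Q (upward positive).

Remove the prop at Q; the released (primary) structure is a cantilever built in at P.
Primary-structure tip deflection at Q by superposition:
  triangular load, peak 25 at the free end: 11w₀L⁴/(120EI) = 13433/EI
  point load 100.4 at a = 5.83: Pa²(3L − a)/(6EI) = 11614/EI
  δ_0 = 25047/EI
Tip deflection under a unit load at Q: L³/(3EI) = 223.3/EI.
Compatibility at Q: δ_0 − R_Q·δ_{QQ} = 0, so R_Q = 25047/223.3 = 112.2 kN.

R_Q = 112.2 kN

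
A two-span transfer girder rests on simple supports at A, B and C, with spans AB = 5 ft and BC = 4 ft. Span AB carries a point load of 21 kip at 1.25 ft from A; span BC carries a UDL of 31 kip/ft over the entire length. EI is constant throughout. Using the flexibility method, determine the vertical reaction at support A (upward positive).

R_A = 8.872 kip

Insert a hinge at B; M_B is the redundant, and each span becomes simply supported.
End slopes at the hinge B, treating each span as simply supported:
  span AB: point load 21 at a = 1.25: Pab(L + a)/(6LEI) = 20.51/EI
  span BC: UDL 31: wL³/(24EI) = 82.67/EI
  relative rotation θ_0 = (20.51 + 82.67)/EI = 103.2/EI
A unit hogging moment at B produces rotation L₁/(3EI) + L₂/(3EI) = 3/EI.
Slope continuity at B: θ_0 = M_B·3/EI, so M_B = 103.2/3 = 34.39 kip·ft (hogging).
Span AB, ΣM about A with M_B applied at B: R_B^{AB}·5 = 26.25 + 34.39, so R_B^{AB} = 12.13 kip and R_A = 21 − 12.13 = 8.872 kip.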